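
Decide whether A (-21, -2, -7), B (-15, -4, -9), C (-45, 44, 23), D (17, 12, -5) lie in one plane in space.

No

With A as base: AB = (6, -2, -2), AC = (-24, 46, 30), AD = (38, 14, 2).
AC × AD = (-328, 1188, -2084).
AB · (AC × AD) = -176.
Since -176 ≠ 0, the four points are not coplanar.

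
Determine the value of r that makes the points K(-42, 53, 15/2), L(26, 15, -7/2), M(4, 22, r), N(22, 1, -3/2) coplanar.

1/2

The points are coplanar iff KL · (KM × KN) = 0.
Expanding, this is linear in r: (1104)r + (-552) = 0.
So r = 1/2.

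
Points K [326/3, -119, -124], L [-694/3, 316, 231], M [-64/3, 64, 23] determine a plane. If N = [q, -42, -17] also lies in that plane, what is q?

A normal to the plane is n = KL × KM = (-1020, 3830, -5670).
N lies in the plane iff n · KN = 0.
This gives (-1020)q + (-200940) = 0, so q = -197.

-197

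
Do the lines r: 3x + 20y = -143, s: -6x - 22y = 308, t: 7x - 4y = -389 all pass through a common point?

No

The three lines meet at one point iff the augmented coefficient matrix [aᵢ bᵢ cᵢ] has rank < 3, i.e. its determinant vanishes.
Here the determinant is 356.
Nonzero, so no common point exists.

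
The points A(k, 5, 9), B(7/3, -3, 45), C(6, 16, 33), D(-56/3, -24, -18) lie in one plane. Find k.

Coplanarity ⇔ det[AB; AC; AD] = 0.
Expanding, this is linear in k: (1449)k + (4347) = 0.
So k = -3.

-3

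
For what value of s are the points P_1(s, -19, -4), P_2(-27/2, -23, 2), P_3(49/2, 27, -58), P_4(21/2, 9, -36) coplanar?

-19/2

Coplanarity ⇔ det[P_1P_2; P_1P_3; P_1P_4] = 0.
Expanding, this is linear in s: (-20)s + (-190) = 0.
So s = -19/2.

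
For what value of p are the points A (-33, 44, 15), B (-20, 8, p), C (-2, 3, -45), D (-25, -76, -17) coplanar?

-13

Normal to plane ACD: n = (-5888, 512, -3392); plane equation n·P = 165952.
Requiring n·B = 165952: (-3392)p + (121856) = 165952.
So p = -13.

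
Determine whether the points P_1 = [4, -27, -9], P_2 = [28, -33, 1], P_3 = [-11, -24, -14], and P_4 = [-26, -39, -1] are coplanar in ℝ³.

No

The four points are coplanar iff the 3×3 determinant with rows P_1P_2, P_1P_3, P_1P_4 is zero.
Rows: (24, -6, 10), (-15, 3, -5), (-30, -12, 8).
Expanding along the first row: (24)(-36) − (-6)(-270) + (10)(270) = 216.
Nonzero ⇒ not coplanar.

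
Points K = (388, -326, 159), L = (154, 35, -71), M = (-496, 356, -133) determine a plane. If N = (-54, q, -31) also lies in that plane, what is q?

67

A normal to the plane is n = KL × KM = (51448, 134992, 159536).
N lies in the plane iff n · KN = 0.
This gives (134992)q + (-9044464) = 0, so q = 67.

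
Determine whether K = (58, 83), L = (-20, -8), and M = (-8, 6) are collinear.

KL = (-78, -91), KM = (-66, -77).
det[KL; KM] = (-78)(-77) − (-91)(-66) = 0.
The determinant is zero, so the points are collinear.

Yes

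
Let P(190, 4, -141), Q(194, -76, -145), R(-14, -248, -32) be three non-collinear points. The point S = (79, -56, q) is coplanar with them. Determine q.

-80

A normal to the plane is n = PQ × PR = (-9728, 380, -17328).
S lies in the plane iff n · PS = 0.
This gives (-17328)q + (-1386240) = 0, so q = -80.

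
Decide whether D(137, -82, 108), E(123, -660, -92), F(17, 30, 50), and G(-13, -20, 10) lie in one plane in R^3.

Yes

With D as base: DE = (-14, -578, -200), DF = (-120, 112, -58), DG = (-150, 62, -98).
DF × DG = (-7380, -3060, 9360).
DE · (DF × DG) = 0.
The scalar triple product vanishes, so the four points are coplanar.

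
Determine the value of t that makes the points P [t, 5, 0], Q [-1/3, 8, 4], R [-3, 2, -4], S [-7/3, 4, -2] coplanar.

-5/3

The points are coplanar iff PQ · (PR × PS) = 0.
Expanding, this is linear in t: (-4)t + (-20/3) = 0.
So t = -5/3.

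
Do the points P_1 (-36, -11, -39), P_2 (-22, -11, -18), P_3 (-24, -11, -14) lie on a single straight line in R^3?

P_1P_2 = (14, 0, 21), P_1P_3 = (12, 0, 25).
P_1P_2 × P_1P_3 = (0, -98, 0).
The cross product is nonzero, so the points do not lie on one line.

No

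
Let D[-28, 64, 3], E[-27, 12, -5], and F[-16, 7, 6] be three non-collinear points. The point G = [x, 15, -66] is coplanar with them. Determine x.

The plane through D, E, F has equation −612x − 99y + 567z = 12501.
Substituting G: (-612)x + (-38907) = 12501, so x = -84.

-84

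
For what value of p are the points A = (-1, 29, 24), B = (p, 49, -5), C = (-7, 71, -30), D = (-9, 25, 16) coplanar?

-6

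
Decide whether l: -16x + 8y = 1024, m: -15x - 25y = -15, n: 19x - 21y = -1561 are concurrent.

Yes

The three lines meet at one point iff the augmented coefficient matrix [aᵢ bᵢ cᵢ] has rank < 3, i.e. its determinant vanishes.
Here the determinant is 0.
It vanishes, so the lines are concurrent at (-49, 30).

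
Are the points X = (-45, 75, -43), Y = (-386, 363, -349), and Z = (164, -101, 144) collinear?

XY = (-341, 288, -306), XZ = (209, -176, 187).
Comparing components 3 and 1: (-306)(209) − (-341)(187) = -187 ≠ 0, so XY and XZ are not parallel and the points are not collinear.

No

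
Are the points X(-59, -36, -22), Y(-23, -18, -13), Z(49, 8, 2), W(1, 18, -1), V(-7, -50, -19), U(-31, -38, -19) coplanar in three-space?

No

The plane through X, Y, Z has normal n = XY × XZ = (36, 108, -360) and equation n·P = 1908.
Checking the remaining points: n·W = 2340, n·V = 1188, n·U = 1620.
Since n·W = 2340 ≠ 1908, W is off the plane and the points are not all coplanar.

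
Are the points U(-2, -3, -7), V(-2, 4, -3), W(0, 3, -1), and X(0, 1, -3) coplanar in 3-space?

With U as base: UV = (0, 7, 4), UW = (2, 6, 6), UX = (2, 4, 4).
UW × UX = (0, 4, -4).
UV · (UW × UX) = 12.
Since 12 ≠ 0, the four points are not coplanar.

No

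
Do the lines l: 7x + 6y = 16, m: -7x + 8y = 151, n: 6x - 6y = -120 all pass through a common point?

Lines aᵢx + bᵢy = cᵢ with pairwise distinct directions are concurrent exactly when det[aᵢ bᵢ cᵢ] = 0.
Here the determinant is -78.
Nonzero, so no common point exists.

No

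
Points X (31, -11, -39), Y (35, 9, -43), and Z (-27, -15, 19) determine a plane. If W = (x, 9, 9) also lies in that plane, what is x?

-17

The plane through X, Y, Z has equation 1144x + 1144z = -9152.
Substituting W: (1144)x + (10296) = -9152, so x = -17.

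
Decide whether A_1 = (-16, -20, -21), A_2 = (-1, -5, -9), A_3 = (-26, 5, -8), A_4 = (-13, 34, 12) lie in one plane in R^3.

Yes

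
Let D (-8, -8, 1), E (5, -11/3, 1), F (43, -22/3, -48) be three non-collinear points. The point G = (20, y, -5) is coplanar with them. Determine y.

-2/3

The plane through D, E, F has equation −(637/3)x + 637y − (637/3)z = -10829/3.
Substituting G: (637)y + (-3185) = -10829/3, so y = -2/3.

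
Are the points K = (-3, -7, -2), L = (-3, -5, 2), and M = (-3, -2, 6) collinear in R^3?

KL = (0, 2, 4), KM = (0, 5, 8).
Comparing components 2 and 3: (2)(8) − (4)(5) = -4 ≠ 0, so KL and KM are not parallel and the points are not collinear.

No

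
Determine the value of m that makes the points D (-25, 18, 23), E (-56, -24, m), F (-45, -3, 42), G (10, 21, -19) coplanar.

50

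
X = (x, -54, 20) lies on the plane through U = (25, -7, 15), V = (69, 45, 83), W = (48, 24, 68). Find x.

-32

A normal to the plane is n = UV × UW = (648, -768, 168).
X lies in the plane iff n · UX = 0.
This gives (648)x + (20736) = 0, so x = -32.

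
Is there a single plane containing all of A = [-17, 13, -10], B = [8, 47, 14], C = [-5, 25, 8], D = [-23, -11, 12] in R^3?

No

With A as base: AB = (25, 34, 24), AC = (12, 12, 18), AD = (-6, -24, 22).
AC × AD = (696, -372, -216).
AB · (AC × AD) = -432.
Since -432 ≠ 0, the four points are not coplanar.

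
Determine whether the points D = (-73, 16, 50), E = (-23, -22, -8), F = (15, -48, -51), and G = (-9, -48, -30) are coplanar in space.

Yes

A normal to the plane through D, E, F is n = DE × DF = (126, -54, 144).
The plane has equation n·P = -2862. For G: n·G = -2862.
Equal, so G lies in the plane and all four are coplanar.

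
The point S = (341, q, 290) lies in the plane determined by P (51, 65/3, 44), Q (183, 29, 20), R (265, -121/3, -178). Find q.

475/3

The plane through P, Q, R has equation −3116x + 24168y − (29260/3)z = -193268/3.
Substituting S: (24168)q + (-11673068/3) = -193268/3, so q = 475/3.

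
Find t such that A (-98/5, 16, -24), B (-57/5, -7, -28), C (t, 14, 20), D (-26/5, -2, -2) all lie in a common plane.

Normal to plane ABD: n = (-578, -238, 918/5); plane equation n·P = 15572/5.
Requiring n·C = 15572/5: (-578)t + (340) = 15572/5.
So t = -24/5.

-24/5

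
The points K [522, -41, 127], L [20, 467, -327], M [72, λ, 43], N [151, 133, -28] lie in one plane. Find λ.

Normal to plane KLN: n = (256, 90624, 101120); plane equation n·P = 9260288.
Requiring n·M = 9260288: (90624)λ + (4366592) = 9260288.
So λ = 54.

54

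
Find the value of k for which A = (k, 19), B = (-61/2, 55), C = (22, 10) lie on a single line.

The three points are collinear iff det[AB; AC] = 0.
This determinant is linear in k: (45)k + (-1035/2) = 0, so k = 23/2.

23/2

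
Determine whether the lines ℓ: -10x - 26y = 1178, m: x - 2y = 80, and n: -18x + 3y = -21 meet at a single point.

Intersecting ℓ and m: solving the 2×2 system gives (x, y) = (-6, -43).
Substitute into n: (-18)(-6) + (3)(-43) = -21.
This equals -21, so (-6, -43) lies on all three lines and they are concurrent.

Yes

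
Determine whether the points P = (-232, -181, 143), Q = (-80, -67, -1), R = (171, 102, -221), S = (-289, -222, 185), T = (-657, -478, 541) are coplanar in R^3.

No

The plane through P, Q, R has normal n = PQ × PR = (-744, -2704, -2926) and equation n·X = 243614.
Checking the remaining points: n·S = 273994, n·T = 198354.
Since n·S = 273994 ≠ 243614, S is off the plane and the points are not all coplanar.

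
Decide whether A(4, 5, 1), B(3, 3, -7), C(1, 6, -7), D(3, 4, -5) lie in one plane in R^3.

The four points are coplanar iff the 3×3 determinant with rows AB, AC, AD is zero.
Rows: (-1, -2, -8), (-3, 1, -8), (-1, -1, -6).
Expanding along the first row: (-1)(-14) − (-2)(10) + (-8)(4) = 2.
Nonzero ⇒ not coplanar.

No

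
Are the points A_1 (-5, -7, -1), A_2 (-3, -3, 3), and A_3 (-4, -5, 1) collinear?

A_1A_2 = (2, 4, 4), A_1A_3 = (1, 2, 2).
Each component of A_1A_3 is 1/2 times the corresponding component of A_1A_2, so A_1A_3 = 1/2·A_1A_2 and the points are collinear.

Yes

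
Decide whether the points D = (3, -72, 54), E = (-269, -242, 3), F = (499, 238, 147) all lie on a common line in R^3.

DE = (-272, -170, -51), DF = (496, 310, 93).
DE × DF = (0, 0, 0).
The cross product vanishes, so the three points are collinear.

Yes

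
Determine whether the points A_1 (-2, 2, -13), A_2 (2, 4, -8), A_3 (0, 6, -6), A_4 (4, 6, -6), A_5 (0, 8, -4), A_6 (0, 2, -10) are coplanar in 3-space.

The plane through A_1, A_2, A_3 has normal n = A_1A_2 × A_1A_3 = (-6, -18, 12) and equation n·P = -180.
Checking the remaining points: n·A_4 = -204, n·A_5 = -192, n·A_6 = -156.
Since n·A_4 = -204 ≠ -180, A_4 is off the plane and the points are not all coplanar.

No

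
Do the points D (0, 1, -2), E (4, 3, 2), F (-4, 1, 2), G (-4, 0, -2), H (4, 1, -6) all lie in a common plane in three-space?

Yes

The plane through D, E, F has normal n = DE × DF = (8, -32, 8) and equation n·P = -48.
Checking the remaining points: n·G = -48, n·H = -48.
All equal -48, so all 5 points lie in one plane.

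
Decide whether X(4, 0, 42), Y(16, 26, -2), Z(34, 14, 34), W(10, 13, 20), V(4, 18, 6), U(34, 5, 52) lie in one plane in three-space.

The plane through X, Y, Z has normal n = XY × XZ = (408, -1224, -612) and equation n·P = -24072.
Checking the remaining points: n·W = -24072, n·V = -24072, n·U = -24072.
All equal -24072, so all 6 points lie in one plane.

Yes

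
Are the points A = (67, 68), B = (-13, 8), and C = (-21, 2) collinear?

Yes

AB = (-80, -60), AC = (-88, -66).
det[AB; AC] = (-80)(-66) − (-60)(-88) = 0.
The determinant is zero, so the points are collinear.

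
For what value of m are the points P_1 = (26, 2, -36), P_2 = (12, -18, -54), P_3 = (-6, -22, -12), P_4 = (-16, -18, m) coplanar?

30

The points are coplanar iff P_1P_2 · (P_1P_3 × P_1P_4) = 0.
Expanding, this is linear in m: (-304)m + (9120) = 0.
So m = 30.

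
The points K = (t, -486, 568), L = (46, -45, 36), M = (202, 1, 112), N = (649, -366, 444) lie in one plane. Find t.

Coplanarity ⇔ det[KL; KM; KN] = 0.
Expanding, this is linear in t: (-43164)t + (35523972) = 0.
So t = 823.

823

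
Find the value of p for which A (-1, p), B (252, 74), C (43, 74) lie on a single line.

The three points are collinear iff det[AB; AC] = 0.
This determinant is linear in p: (-209)p + (15466) = 0, so p = 74.

74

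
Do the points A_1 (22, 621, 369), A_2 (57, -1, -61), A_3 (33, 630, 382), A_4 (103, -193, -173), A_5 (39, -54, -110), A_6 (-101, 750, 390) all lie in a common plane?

The plane through A_1, A_2, A_3 has normal n = A_1A_2 × A_1A_3 = (-4216, -5185, 7157) and equation n·P = -671704.
Checking the remaining points: n·A_4 = -671704, n·A_5 = -671704, n·A_6 = -671704.
All equal -671704, so all 6 points lie in one plane.

Yes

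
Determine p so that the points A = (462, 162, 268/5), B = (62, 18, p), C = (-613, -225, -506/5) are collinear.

Direction AC = (-1075, -387, -774/5). From the x-coordinate of B, the parameter along the line is τ = (62 − 462)/(-1075) = 16/43.
Then p = 268/5 + 16/43·(-774/5) = -4.

-4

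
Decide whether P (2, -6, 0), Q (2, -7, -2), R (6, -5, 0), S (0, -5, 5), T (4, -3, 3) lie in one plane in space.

The plane through P, Q, R has normal n = PQ × PR = (2, -8, 4) and equation n·X = 52.
Checking the remaining points: n·S = 60, n·T = 44.
Since n·S = 60 ≠ 52, S is off the plane and the points are not all coplanar.

No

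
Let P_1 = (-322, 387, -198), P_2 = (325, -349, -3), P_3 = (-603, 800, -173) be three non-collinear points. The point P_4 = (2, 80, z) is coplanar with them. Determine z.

A normal to the plane is n = P_1P_2 × P_1P_3 = (-98935, -70970, 60395).
P_4 lies in the plane iff n · P_1P_4 = 0.
This gives (60395)z + (1691060) = 0, so z = -28.

-28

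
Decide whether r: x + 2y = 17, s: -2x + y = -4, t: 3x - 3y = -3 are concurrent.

Yes

Lines aᵢx + bᵢy = cᵢ with pairwise distinct directions are concurrent exactly when det[aᵢ bᵢ cᵢ] = 0.
Here the determinant is 0.
It vanishes, so the lines are concurrent at (5, 6).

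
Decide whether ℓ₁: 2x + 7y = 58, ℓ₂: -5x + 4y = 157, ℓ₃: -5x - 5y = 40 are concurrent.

No

The three lines meet at one point iff the augmented coefficient matrix [aᵢ bᵢ cᵢ] has rank < 3, i.e. its determinant vanishes.
Here the determinant is 405.
Nonzero, so no common point exists.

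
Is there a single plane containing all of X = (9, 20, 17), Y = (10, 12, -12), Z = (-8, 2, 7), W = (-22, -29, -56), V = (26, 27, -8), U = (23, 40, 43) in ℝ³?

No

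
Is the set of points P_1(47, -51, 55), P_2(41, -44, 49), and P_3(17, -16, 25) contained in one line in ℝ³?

P_1P_2 = (-6, 7, -6), P_1P_3 = (-30, 35, -30).
P_1P_2 × P_1P_3 = (0, 0, 0).
The cross product vanishes, so the three points are collinear.

Yes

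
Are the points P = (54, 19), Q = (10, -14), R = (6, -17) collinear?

Yes

PQ = (-44, -33), PR = (-48, -36).
Twice the signed area of △PQR is (-44)(-36) − (-33)(-48) = 0.
The triangle is degenerate (zero area), so the points are collinear.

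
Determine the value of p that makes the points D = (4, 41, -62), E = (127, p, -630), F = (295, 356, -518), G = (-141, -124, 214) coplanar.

236

The points are coplanar iff DE · (DF × DG) = 0.
Expanding, this is linear in p: (-14196)p + (3350256) = 0.
So p = 236.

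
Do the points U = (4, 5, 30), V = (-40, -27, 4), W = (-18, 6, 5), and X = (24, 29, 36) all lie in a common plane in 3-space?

No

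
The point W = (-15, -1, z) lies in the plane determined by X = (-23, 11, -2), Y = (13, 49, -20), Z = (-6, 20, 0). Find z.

18

A normal to the plane is n = XY × XZ = (238, -378, -322).
W lies in the plane iff n · XW = 0.
This gives (-322)z + (5796) = 0, so z = 18.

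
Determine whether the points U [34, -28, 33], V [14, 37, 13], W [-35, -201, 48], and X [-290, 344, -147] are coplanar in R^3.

The four points are coplanar iff the 3×3 determinant with rows UV, UW, UX is zero.
Rows: (-20, 65, -20), (-69, -173, 15), (-324, 372, -180).
Expanding along the first row: (-20)(25560) − (65)(17280) + (-20)(-81720) = 0.
Zero determinant ⇒ coplanar.

Yes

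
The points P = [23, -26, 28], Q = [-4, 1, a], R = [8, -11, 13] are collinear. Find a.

Collinearity requires PQ × PR = 0; each component is linear in a.
The x-component gives (-15)a + (15) = 0, so a = 1.
The remaining components then also vanish.

1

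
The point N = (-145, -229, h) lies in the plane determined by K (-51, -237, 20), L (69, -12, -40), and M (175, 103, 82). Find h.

-318

The plane through K, L, M has equation 34350x − 21000y − 10050z = 3024150.
Substituting N: (-10050)h + (-171750) = 3024150, so h = -318.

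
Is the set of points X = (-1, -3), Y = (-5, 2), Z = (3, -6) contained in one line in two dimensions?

No

XY = (-4, 5), XZ = (4, -3).
det[XY; XZ] = (-4)(-3) − (5)(4) = -8.
The determinant is nonzero, so they are not collinear.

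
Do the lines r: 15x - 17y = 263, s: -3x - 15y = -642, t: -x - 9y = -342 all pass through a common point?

The three lines meet at one point iff the augmented coefficient matrix [aᵢ bᵢ cᵢ] has rank < 3, i.e. its determinant vanishes.
Here the determinant is -36.
Nonzero, so no common point exists.

No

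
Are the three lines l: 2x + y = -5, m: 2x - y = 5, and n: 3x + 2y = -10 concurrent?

Yes

Intersecting l and m: solving the 2×2 system gives (x, y) = (0, -5).
Substitute into n: (3)(0) + (2)(-5) = -10.
This equals -10, so (0, -5) lies on all three lines and they are concurrent.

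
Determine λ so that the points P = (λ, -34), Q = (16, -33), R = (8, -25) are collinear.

17

The three points are collinear iff det[PQ; PR] = 0.
This determinant is linear in λ: (-8)λ + (136) = 0, so λ = 17.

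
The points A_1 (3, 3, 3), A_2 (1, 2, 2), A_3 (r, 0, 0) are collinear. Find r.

-3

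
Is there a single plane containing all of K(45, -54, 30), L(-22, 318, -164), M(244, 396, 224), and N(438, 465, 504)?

With K as base: KL = (-67, 372, -194), KM = (199, 450, 194), KN = (393, 519, 474).
KM × KN = (112614, -18084, -73569).
KL · (KM × KN) = 0.
The scalar triple product vanishes, so the four points are coplanar.

Yes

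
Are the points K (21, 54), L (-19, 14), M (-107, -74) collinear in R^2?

Yes

KL = (-40, -40), KM = (-128, -128).
Checking proportionality: KM = 16/5·KL, so the vectors are parallel and the points are collinear.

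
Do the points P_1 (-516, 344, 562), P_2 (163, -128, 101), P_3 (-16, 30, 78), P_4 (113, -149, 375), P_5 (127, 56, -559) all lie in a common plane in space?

The plane through P_1, P_2, P_3 has normal n = P_1P_2 × P_1P_3 = (83694, 98136, 22794) and equation n·P = 3382908.
Checking the remaining points: n·P_4 = 3382908, n·P_5 = 3382908.
All equal 3382908, so all 5 points lie in one plane.

Yes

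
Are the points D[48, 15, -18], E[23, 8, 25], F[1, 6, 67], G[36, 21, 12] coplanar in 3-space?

Yes

With D as base: DE = (-25, -7, 43), DF = (-47, -9, 85), DG = (-12, 6, 30).
DF × DG = (-780, 390, -390).
DE · (DF × DG) = 0.
The scalar triple product vanishes, so the four points are coplanar.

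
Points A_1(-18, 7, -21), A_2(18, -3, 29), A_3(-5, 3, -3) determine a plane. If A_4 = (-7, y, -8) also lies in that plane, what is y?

A normal to the plane is n = A_1A_2 × A_1A_3 = (20, 2, -14).
A_4 lies in the plane iff n · A_1A_4 = 0.
This gives (2)y + (24) = 0, so y = -12.

-12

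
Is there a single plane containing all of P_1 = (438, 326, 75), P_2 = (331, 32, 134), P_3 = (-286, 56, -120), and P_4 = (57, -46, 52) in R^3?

No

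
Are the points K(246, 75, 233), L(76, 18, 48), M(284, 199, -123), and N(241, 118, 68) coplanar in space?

Yes

With K as base: KL = (-170, -57, -185), KM = (38, 124, -356), KN = (-5, 43, -165).
KM × KN = (-5152, 8050, 2254).
KL · (KM × KN) = 0.
The scalar triple product vanishes, so the four points are coplanar.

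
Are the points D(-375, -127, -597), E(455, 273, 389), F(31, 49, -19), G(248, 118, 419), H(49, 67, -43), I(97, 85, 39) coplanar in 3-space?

The plane through D, E, F has normal n = DE × DF = (57664, -79424, -16320) and equation n·P = -1794112.
Checking the remaining points: n·G = -1909440, n·H = -1794112, n·I = -1794112.
Since n·G = -1909440 ≠ -1794112, G is off the plane and the points are not all coplanar.

No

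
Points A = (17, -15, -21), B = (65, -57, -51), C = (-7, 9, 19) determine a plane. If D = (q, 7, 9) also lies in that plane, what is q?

-6

A normal to the plane is n = AB × AC = (-960, -1200, 144).
D lies in the plane iff n · AD = 0.
This gives (-960)q + (-5760) = 0, so q = -6.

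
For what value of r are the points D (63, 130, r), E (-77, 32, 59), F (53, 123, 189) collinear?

Direction EF = (130, 91, 130). From the x-coordinate of D, the parameter along the line is τ = (63 − (-77))/130 = 14/13.
Then r = 59 + 14/13·(130) = 199.

199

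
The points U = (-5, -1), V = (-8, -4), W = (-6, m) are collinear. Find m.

The three points are collinear iff det[UV; UW] = 0.
This determinant is linear in m: (-3)m + (-6) = 0, so m = -2.

-2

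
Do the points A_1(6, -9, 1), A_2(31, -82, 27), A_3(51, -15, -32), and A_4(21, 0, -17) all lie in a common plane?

With A_1 as base: A_1A_2 = (25, -73, 26), A_1A_3 = (45, -6, -33), A_1A_4 = (15, 9, -18).
A_1A_3 × A_1A_4 = (405, 315, 495).
A_1A_2 · (A_1A_3 × A_1A_4) = 0.
The scalar triple product vanishes, so the four points are coplanar.

Yes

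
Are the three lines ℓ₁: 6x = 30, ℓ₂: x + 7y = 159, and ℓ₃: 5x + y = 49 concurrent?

No

Intersecting ℓ₁ and ℓ₂: solving the 2×2 system gives (x, y) = (5, 22).
Substitute into ℓ₃: (5)(5) + (1)(22) = 47.
But ℓ₃ requires 49 ≠ 47, so the three lines have no common point.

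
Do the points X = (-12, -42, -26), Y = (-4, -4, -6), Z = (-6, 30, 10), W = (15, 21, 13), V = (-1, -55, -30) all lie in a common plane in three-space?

The plane through X, Y, Z has normal n = XY × XZ = (-72, -168, 348) and equation n·P = -1128.
Checking the remaining points: n·W = -84, n·V = -1128.
Since n·W = -84 ≠ -1128, W is off the plane and the points are not all coplanar.

No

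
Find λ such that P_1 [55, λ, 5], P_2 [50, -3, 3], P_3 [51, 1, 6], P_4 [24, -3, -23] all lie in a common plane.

The points are coplanar iff P_1P_2 · (P_1P_3 × P_1P_4) = 0.
Expanding, this is linear in λ: (52)λ + (468) = 0.
So λ = -9.

-9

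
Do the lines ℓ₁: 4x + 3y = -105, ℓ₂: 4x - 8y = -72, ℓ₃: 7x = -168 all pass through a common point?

The three lines meet at one point iff the augmented coefficient matrix [aᵢ bᵢ cᵢ] has rank < 3, i.e. its determinant vanishes.
Here the determinant is 0.
It vanishes, so the lines are concurrent at (-24, -3).

Yes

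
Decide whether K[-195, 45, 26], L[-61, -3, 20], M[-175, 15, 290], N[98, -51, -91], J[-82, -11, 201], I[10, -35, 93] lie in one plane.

Yes

The plane through K, L, M has normal n = KL × KM = (-12852, -35496, -3060) and equation n·P = 829260.
Checking the remaining points: n·N = 829260, n·J = 829260, n·I = 829260.
All equal 829260, so all 6 points lie in one plane.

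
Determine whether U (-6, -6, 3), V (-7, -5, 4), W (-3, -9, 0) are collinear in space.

Yes

UV = (-1, 1, 1), UW = (3, -3, -3).
UV × UW = (0, 0, 0).
The cross product vanishes, so the three points are collinear.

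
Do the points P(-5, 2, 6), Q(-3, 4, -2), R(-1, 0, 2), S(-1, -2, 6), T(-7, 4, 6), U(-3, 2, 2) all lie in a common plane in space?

Yes

The plane through P, Q, R has normal n = PQ × PR = (-24, -24, -12) and equation n·X = 0.
Checking the remaining points: n·S = 0, n·T = 0, n·U = 0.
All equal 0, so all 6 points lie in one plane.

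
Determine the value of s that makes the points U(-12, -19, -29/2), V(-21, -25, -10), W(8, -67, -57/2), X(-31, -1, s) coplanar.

-3

The points are coplanar iff UV · (UW × UX) = 0.
Expanding, this is linear in s: (552)s + (1656) = 0.
So s = -3.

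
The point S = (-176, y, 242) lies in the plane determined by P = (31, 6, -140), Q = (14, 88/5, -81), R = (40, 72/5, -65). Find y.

506/5

A normal to the plane is n = PQ × PR = (1872/5, 1806, -1236/5).
S lies in the plane iff n · PS = 0.
This gives (1806)y + (-913836/5) = 0, so y = 506/5.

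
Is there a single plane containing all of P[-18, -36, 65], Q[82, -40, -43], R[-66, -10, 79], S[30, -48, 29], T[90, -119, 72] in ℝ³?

Yes

The plane through P, Q, R has normal n = PQ × PR = (2752, 3784, 2408) and equation n·X = -29240.
Checking the remaining points: n·S = -29240, n·T = -29240.
All equal -29240, so all 5 points lie in one plane.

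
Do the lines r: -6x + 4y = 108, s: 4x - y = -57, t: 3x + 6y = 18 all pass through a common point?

Lines aᵢx + bᵢy = cᵢ with pairwise distinct directions are concurrent exactly when det[aᵢ bᵢ cᵢ] = 0.
Here the determinant is 0.
It vanishes, so the lines are concurrent at (-12, 9).

Yes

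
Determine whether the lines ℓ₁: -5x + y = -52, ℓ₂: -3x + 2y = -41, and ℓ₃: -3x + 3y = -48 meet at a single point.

Yes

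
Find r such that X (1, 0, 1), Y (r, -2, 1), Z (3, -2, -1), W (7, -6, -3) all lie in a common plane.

The points are coplanar iff XY · (XZ × XW) = 0.
Expanding, this is linear in r: (-4)r + (12) = 0.
So r = 3.

3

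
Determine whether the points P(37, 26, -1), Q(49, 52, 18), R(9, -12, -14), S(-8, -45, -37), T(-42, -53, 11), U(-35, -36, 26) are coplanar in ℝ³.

The plane through P, Q, R has normal n = PQ × PR = (384, -376, 272) and equation n·X = 4160.
Checking the remaining points: n·S = 3784, n·T = 6792, n·U = 7168.
Since n·S = 3784 ≠ 4160, S is off the plane and the points are not all coplanar.

No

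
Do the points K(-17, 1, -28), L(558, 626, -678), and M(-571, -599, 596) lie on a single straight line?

No

KL = (575, 625, -650), KM = (-554, -600, 624).
Comparing components 3 and 1: (-650)(-554) − (575)(624) = 1300 ≠ 0, so KL and KM are not parallel and the points are not collinear.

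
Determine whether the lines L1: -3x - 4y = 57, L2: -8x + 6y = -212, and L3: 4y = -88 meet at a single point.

No

Intersecting L1 and L2: solving the 2×2 system gives (x, y) = (253/25, -546/25).
Substitute into L3: (0)(253/25) + (4)(-546/25) = -2184/25.
But L3 requires -88 ≠ -2184/25, so the three lines have no common point.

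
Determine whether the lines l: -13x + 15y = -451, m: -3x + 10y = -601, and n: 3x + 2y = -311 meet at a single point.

Yes

Intersecting l and m: solving the 2×2 system gives (x, y) = (-53, -76).
Substitute into n: (3)(-53) + (2)(-76) = -311.
This equals -311, so (-53, -76) lies on all three lines and they are concurrent.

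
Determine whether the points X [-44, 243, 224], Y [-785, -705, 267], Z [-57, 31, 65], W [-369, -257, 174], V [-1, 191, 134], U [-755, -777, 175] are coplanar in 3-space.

Yes

The plane through X, Y, Z has normal n = XY × XZ = (159848, -118378, 144768) and equation n·P = -3371134.
Checking the remaining points: n·W = -3371134, n·V = -3371134, n·U = -3371134.
All equal -3371134, so all 6 points lie in one plane.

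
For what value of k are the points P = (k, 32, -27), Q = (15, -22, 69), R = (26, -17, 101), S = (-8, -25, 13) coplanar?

-63

Coplanarity ⇔ det[PQ; PR; PS] = 0.
Expanding, this is linear in k: (184)k + (11592) = 0.
So k = -63.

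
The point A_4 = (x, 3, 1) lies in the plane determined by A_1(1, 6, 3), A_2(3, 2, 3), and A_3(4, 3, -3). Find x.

3

Coplanarity requires A_1A_2 · (A_1A_3 × A_1A_4) = 0.
A_1A_2 = (2, -4, 0), A_1A_3 = (3, -3, -6); the triple product is linear in x with coefficient 24 and constant term -72.
Setting it to zero: x = 3.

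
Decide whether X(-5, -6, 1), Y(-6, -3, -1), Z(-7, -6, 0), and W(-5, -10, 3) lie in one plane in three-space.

The four points are coplanar iff the 3×3 determinant with rows XY, XZ, XW is zero.
Rows: (-1, 3, -2), (-2, 0, -1), (0, -4, 2).
Expanding along the first row: (-1)(-4) − (3)(-4) + (-2)(8) = 0.
Zero determinant ⇒ coplanar.

Yes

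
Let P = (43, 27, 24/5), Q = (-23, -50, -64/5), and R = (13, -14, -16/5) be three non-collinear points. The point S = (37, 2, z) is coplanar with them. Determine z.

16/5

Coplanarity requires PQ · (PR × PS) = 0.
PQ = (-66, -77, -88/5), PR = (-30, -41, -8); the triple product is linear in z with coefficient 396 and constant term -6336/5.
Setting it to zero: z = 16/5.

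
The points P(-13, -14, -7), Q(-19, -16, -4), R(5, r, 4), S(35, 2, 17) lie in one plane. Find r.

-8

Normal to plane PQS: n = (-96, 288, 0); plane equation n·X = -2784.
Requiring n·R = -2784: (288)r + (-480) = -2784.
So r = -8.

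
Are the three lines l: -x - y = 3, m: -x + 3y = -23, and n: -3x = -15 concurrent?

No

The three lines meet at one point iff the augmented coefficient matrix [aᵢ bᵢ cᵢ] has rank < 3, i.e. its determinant vanishes.
Here the determinant is 18.
Nonzero, so no common point exists.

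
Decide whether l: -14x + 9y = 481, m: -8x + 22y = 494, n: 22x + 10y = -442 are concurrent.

Lines aᵢx + bᵢy = cᵢ with pairwise distinct directions are concurrent exactly when det[aᵢ bᵢ cᵢ] = 0.
Here the determinant is 0.
It vanishes, so the lines are concurrent at (-26, 13).

Yes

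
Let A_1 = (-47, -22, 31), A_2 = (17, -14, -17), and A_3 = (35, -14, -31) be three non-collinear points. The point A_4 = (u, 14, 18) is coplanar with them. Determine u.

The plane through A_1, A_2, A_3 has equation −112x + 32y − 144z = 96.
Substituting A_4: (-112)u + (-2144) = 96, so u = -20.

-20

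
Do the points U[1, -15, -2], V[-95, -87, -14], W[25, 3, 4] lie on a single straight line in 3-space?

No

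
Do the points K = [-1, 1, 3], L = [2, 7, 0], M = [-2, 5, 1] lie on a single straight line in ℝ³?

No

KL = (3, 6, -3), KM = (-1, 4, -2).
KL × KM = (0, 9, 18).
The cross product is nonzero, so the points do not lie on one line.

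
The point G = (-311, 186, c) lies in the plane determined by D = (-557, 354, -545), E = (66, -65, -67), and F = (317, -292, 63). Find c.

A normal to the plane is n = DE × DF = (54036, 38988, -36252).
G lies in the plane iff n · DG = 0.
This gives (-36252)c + (-13014468) = 0, so c = -359.

-359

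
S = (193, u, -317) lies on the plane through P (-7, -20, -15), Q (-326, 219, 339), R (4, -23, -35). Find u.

The plane through P, Q, R has equation −3718x − 2486y − 1672z = 100826.
Substituting S: (-2486)u + (-187550) = 100826, so u = -116.

-116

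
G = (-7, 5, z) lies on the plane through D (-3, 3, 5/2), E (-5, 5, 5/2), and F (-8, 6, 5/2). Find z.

5/2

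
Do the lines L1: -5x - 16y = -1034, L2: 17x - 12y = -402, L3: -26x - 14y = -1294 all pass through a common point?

Intersecting L1 and L2: solving the 2×2 system gives (x, y) = (18, 59).
Substitute into L3: (-26)(18) + (-14)(59) = -1294.
This equals -1294, so (18, 59) lies on all three lines and they are concurrent.

Yes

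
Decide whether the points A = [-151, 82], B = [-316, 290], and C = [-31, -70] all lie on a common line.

No

AB = (-165, 208), AC = (120, -152).
det[AB; AC] = (-165)(-152) − (208)(120) = 120.
The determinant is nonzero, so they are not collinear.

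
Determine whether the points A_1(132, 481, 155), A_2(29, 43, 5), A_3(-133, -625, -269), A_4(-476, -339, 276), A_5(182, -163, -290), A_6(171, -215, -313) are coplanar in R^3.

No

The plane through A_1, A_2, A_3 has normal n = A_1A_2 × A_1A_3 = (19812, -3922, -2152) and equation n·P = 395142.
Checking the remaining points: n·A_4 = -8694906, n·A_5 = 4869150, n·A_6 = 4904658.
Since n·A_4 = -8694906 ≠ 395142, A_4 is off the plane and the points are not all coplanar.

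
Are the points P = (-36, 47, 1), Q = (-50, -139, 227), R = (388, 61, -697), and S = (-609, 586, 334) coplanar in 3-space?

Yes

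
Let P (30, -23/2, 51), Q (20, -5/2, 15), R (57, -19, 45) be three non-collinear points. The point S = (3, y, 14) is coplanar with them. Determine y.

The plane through P, Q, R has equation −324x − 1032y − 168z = -6420.
Substituting S: (-1032)y + (-3324) = -6420, so y = 3.

3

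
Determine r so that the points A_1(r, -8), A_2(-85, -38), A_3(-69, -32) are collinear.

The three points are collinear iff det[A_1A_2; A_1A_3] = 0.
This determinant is linear in r: (-6)r + (-30) = 0, so r = -5.

-5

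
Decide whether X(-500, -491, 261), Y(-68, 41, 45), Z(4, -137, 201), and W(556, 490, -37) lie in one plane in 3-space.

A normal to the plane through X, Y, Z is n = XY × XZ = (44544, -82944, -115200).
The plane has equation n·P = -11613696. For W: n·W = -11613696.
Equal, so W lies in the plane and all four are coplanar.

Yes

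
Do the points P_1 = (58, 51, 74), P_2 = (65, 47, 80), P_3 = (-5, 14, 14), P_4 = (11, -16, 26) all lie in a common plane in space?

Yes

A normal to the plane through P_1, P_2, P_3 is n = P_1P_2 × P_1P_3 = (462, 42, -511).
The plane has equation n·P = -8876. For P_4: n·P_4 = -8876.
Equal, so P_4 lies in the plane and all four are coplanar.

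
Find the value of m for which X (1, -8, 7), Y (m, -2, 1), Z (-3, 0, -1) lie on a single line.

Direction XZ = (-4, 8, -8). From the y-coordinate of Y, the parameter along the line is τ = (-2 − (-8))/8 = 3/4.
Then m = 1 + 3/4·(-4) = -2.

-2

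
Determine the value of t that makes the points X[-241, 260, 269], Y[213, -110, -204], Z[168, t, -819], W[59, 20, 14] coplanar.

Normal to plane XYW: n = (-19170, -26130, 2040); plane equation n·P = -1625070.
Requiring n·Z = -1625070: (-26130)t + (-4891320) = -1625070.
So t = -125.

-125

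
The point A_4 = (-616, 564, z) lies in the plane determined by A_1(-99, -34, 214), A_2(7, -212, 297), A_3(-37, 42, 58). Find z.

116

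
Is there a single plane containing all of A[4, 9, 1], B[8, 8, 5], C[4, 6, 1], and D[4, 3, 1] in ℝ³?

Yes

The four points are coplanar iff the 3×3 determinant with rows AB, AC, AD is zero.
Rows: (4, -1, 4), (0, -3, 0), (0, -6, 0).
Expanding along the first row: (4)(0) − (-1)(0) + (4)(0) = 0.
Zero determinant ⇒ coplanar.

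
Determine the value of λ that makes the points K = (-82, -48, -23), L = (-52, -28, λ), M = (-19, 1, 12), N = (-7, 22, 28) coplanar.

-9

Coplanarity ⇔ det[KL; KM; KN] = 0.
Expanding, this is linear in λ: (735)λ + (6615) = 0.
So λ = -9.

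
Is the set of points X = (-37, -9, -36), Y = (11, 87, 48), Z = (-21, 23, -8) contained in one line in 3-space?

Yes

XY = (48, 96, 84), XZ = (16, 32, 28).
Each component of XZ is 1/3 times the corresponding component of XY, so XZ = 1/3·XY and the points are collinear.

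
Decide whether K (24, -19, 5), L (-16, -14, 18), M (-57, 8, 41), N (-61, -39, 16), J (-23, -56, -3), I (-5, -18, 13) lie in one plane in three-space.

The plane through K, L, M has normal n = KL × KM = (-171, 387, -675) and equation n·P = -14832.
Checking the remaining points: n·N = -15462, n·J = -15714, n·I = -14886.
Since n·N = -15462 ≠ -14832, N is off the plane and the points are not all coplanar.

No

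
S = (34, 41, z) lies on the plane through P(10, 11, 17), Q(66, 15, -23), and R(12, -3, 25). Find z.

A normal to the plane is n = PQ × PR = (-528, -528, -792).
S lies in the plane iff n · PS = 0.
This gives (-792)z + (-15048) = 0, so z = -19.

-19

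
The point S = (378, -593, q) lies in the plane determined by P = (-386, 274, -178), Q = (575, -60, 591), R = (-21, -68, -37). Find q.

A normal to the plane is n = PQ × PR = (215904, 145184, -206752).
S lies in the plane iff n · PS = 0.
This gives (-206752)q + (2274272) = 0, so q = 11.

11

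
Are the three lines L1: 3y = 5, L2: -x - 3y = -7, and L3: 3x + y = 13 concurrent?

No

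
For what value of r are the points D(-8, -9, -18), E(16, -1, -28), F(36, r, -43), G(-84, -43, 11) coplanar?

-16

Normal to plane DEG: n = (-108, 64, -208); plane equation n·P = 4032.
Requiring n·F = 4032: (64)r + (5056) = 4032.
So r = -16.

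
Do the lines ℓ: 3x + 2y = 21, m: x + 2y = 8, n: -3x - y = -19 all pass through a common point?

No

Lines aᵢx + bᵢy = cᵢ with pairwise distinct directions are concurrent exactly when det[aᵢ bᵢ cᵢ] = 0.
Here the determinant is 5.
Nonzero, so no common point exists.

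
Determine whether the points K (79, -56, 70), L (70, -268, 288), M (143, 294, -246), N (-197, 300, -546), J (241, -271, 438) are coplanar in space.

No

The plane through K, L, M has normal n = KL × KM = (-9308, 11108, 10418) and equation n·P = -628120.
Checking the remaining points: n·N = -522152, n·J = -690412.
Since n·N = -522152 ≠ -628120, N is off the plane and the points are not all coplanar.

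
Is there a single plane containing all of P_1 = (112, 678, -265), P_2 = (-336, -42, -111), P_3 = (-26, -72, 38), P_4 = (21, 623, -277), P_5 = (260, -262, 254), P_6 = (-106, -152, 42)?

The plane through P_1, P_2, P_3 has normal n = P_1P_2 × P_1P_3 = (-102660, 114492, 236640) and equation n·P = 3418056.
Checking the remaining points: n·P_4 = 3623376, n·P_5 = 3418056, n·P_6 = 3418056.
Since n·P_4 = 3623376 ≠ 3418056, P_4 is off the plane and the points are not all coplanar.

No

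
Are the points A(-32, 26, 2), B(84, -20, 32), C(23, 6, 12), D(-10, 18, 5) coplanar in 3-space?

With A as base: AB = (116, -46, 30), AC = (55, -20, 10), AD = (22, -8, 3).
AC × AD = (20, 55, 0).
AB · (AC × AD) = -210.
Since -210 ≠ 0, the four points are not coplanar.

No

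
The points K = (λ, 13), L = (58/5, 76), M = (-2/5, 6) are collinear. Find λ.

4/5

Collinearity: (K − L) must be parallel to (M − L) = (-12, -70).
Cross-multiplying the components: (λ − 58/5)·(-70) = (-63)·(-12).
Solving gives λ = 4/5.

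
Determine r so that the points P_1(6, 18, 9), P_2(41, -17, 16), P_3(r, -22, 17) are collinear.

46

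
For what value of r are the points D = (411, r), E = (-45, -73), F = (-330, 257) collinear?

-601

Collinearity: (D − E) must be parallel to (F − E) = (-285, 330).
Cross-multiplying the components: (r − (-73))·(-285) = (456)·(330).
Solving gives r = -601.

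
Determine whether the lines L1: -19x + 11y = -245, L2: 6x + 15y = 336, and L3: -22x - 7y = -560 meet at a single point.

Yes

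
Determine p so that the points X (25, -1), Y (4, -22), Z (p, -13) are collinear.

13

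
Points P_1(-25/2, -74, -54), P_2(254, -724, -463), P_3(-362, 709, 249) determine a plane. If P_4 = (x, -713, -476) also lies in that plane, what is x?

A normal to the plane is n = P_1P_2 × P_1P_3 = (123297, 62196, -37011/2).
P_4 lies in the plane iff n · P_1P_4 = 0.
This gives (123297)x + (-60785421/2) = 0, so x = 493/2.

493/2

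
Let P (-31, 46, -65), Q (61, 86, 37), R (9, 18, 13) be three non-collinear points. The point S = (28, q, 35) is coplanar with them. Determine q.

25

The plane through P, Q, R has equation 5976x − 3096y − 4176z = -56232.
Substituting S: (-3096)q + (21168) = -56232, so q = 25.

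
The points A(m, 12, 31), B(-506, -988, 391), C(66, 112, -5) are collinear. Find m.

Direction BC = (572, 1100, -396). From the y-coordinate of A, the parameter along the line is τ = (12 − (-988))/1100 = 10/11.
Then m = (-506) + 10/11·(572) = 14.

14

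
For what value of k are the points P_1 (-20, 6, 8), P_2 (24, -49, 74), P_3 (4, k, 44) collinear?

Collinearity requires P_1P_2 × P_1P_3 = 0; each component is linear in k.
The x-component gives (-66)k + (-1584) = 0, so k = -24.
The remaining components then also vanish.

-24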